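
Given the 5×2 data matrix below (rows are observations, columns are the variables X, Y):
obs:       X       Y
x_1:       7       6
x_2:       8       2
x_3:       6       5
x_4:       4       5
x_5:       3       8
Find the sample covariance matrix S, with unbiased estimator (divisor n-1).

Step 1 — column means:
  mean(X) = (7 + 8 + 6 + 4 + 3) / 5 = 28/5 = 5.6
  mean(Y) = (6 + 2 + 5 + 5 + 8) / 5 = 26/5 = 5.2

Step 2 — sample covariance S[i,j] = (1/(n-1)) · Σ_k (x_{k,i} - mean_i) · (x_{k,j} - mean_j), with n-1 = 4.
  S[X,X] = ((1.4)·(1.4) + (2.4)·(2.4) + (0.4)·(0.4) + (-1.6)·(-1.6) + (-2.6)·(-2.6)) / 4 = 17.2/4 = 4.3
  S[X,Y] = ((1.4)·(0.8) + (2.4)·(-3.2) + (0.4)·(-0.2) + (-1.6)·(-0.2) + (-2.6)·(2.8)) / 4 = -13.6/4 = -3.4
  S[Y,Y] = ((0.8)·(0.8) + (-3.2)·(-3.2) + (-0.2)·(-0.2) + (-0.2)·(-0.2) + (2.8)·(2.8)) / 4 = 18.8/4 = 4.7

S is symmetric (S[j,i] = S[i,j]). Assembling:

S = [[4.3, -3.4],
 [-3.4, 4.7]]


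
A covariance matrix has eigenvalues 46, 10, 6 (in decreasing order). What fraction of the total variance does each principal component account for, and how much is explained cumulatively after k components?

Step 1 — total variance = trace(Sigma) = Σ λ_i = 46 + 10 + 6 = 62.

Step 2 — fraction explained by component i = λ_i / Σ λ:
  PC1: 46/62 = 0.7419
  PC2: 10/62 = 0.1613
  PC3: 6/62 = 0.0968

Step 3 — cumulative fraction after k components = (λ_1 + ... + λ_k) / Σ λ:
  k = 1: 46/62 = 0.7419
  k = 2: (46 + 10)/62 = 56/62 = 0.9032
  k = 3: (46 + 10 + 6)/62 = 62/62 = 1

Summary (fraction, with percent):

explained: PC1 0.7419 (74.19%), PC2 0.1613 (16.13%), PC3 0.0968 (9.68%);  cumulative: 0.7419, 0.9032, 1


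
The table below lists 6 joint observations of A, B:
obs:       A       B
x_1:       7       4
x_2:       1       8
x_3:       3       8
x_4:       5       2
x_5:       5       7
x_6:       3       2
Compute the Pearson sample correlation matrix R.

Step 1 — column means:
  mean(A) = (7 + 1 + 3 + 5 + 5 + 3) / 6 = 24/6 = 4
  mean(B) = (4 + 8 + 8 + 2 + 7 + 2) / 6 = 31/6 = 5.1667

Step 2 — sample variances and covariances s[i,j] = (1/(n-1)) · Σ_k (x_{k,i} - mean_i) · (x_{k,j} - mean_j), with n-1 = 5:
  s[A,A] = ((3)·(3) + (-3)·(-3) + (-1)·(-1) + (1)·(1) + (1)·(1) + (-1)·(-1)) / 5 = 22/5 = 4.4
  s[A,B] = ((3)·(-1.1667) + (-3)·(2.8333) + (-1)·(2.8333) + (1)·(-3.1667) + (1)·(1.8333) + (-1)·(-3.1667)) / 5 = -13/5 = -2.6
  s[B,B] = ((-1.1667)·(-1.1667) + (2.8333)·(2.8333) + (2.8333)·(2.8333) + (-3.1667)·(-3.1667) + (1.8333)·(1.8333) + (-3.1667)·(-3.1667)) / 5 = 40.8333/5 = 8.1667
  Sample standard deviations s_i = √(s[i,i]):
  s(A) = √(4.4) = 2.0976
  s(B) = √(8.1667) = 2.8577

Step 3 — r_{ij} = s_{ij} / (s_i · s_j):
  r[A,A] = 1 (diagonal).
  r[A,B] = -2.6 / (2.0976 · 2.8577) = -2.6 / 5.9944 = -0.4337
  r[B,B] = 1 (diagonal).

R is symmetric with unit diagonal. Assembling:

R = [[1, -0.4337],
 [-0.4337, 1]]


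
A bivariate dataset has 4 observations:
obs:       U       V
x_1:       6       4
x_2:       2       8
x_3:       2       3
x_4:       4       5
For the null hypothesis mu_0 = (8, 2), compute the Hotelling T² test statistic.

Step 1 — sample mean vector:
  mean(U) = (6 + 2 + 2 + 4) / 4 = 14/4 = 3.5
  mean(V) = (4 + 8 + 3 + 5) / 4 = 20/4 = 5
  x̄ = (3.5, 5),  deviation x̄ - mu_0 = (3.5, 5) - (8, 2) = (-4.5, 3).

Step 2 — sample covariance matrix, S[i,j] = (1/(n-1)) · Σ_k (x_{k,i} - mean_i) · (x_{k,j} - mean_j), divisor n-1 = 3:
  S[U,U] = ((2.5)·(2.5) + (-1.5)·(-1.5) + (-1.5)·(-1.5) + (0.5)·(0.5)) / 3 = 11/3 = 3.6667
  S[U,V] = ((2.5)·(-1) + (-1.5)·(3) + (-1.5)·(-2) + (0.5)·(0)) / 3 = -4/3 = -1.3333
  S[V,V] = ((-1)·(-1) + (3)·(3) + (-2)·(-2) + (0)·(0)) / 3 = 14/3 = 4.6667
  S = [[3.6667, -1.3333],
 [-1.3333, 4.6667]].

Step 3 — invert S. det(S) = 3.6667·4.6667 - (-1.3333)² = 15.3333.
  S^{-1} = (1/det) · [[d, -b], [-b, a]] = [[0.3043, 0.087],
 [0.087, 0.2391]].

Step 4 — quadratic form (x̄ - mu_0)^T · S^{-1} · (x̄ - mu_0):
  S^{-1} · (x̄ - mu_0) = (-1.1087, 0.3261),
  (x̄ - mu_0)^T · [...] = (-4.5)·(-1.1087) + (3)·(0.3261) = 5.9674.

Step 5 — scale by n: T² = 4 · 5.9674 = 23.8696.

T² ≈ 23.8696


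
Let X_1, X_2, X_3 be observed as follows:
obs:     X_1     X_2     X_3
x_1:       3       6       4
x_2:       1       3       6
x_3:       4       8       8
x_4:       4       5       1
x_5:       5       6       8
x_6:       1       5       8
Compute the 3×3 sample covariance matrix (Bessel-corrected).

Step 1 — column means:
  mean(X_1) = (3 + 1 + 4 + 4 + 5 + 1) / 6 = 18/6 = 3
  mean(X_2) = (6 + 3 + 8 + 5 + 6 + 5) / 6 = 33/6 = 5.5
  mean(X_3) = (4 + 6 + 8 + 1 + 8 + 8) / 6 = 35/6 = 5.8333

Step 2 — sample covariance S[i,j] = (1/(n-1)) · Σ_k (x_{k,i} - mean_i) · (x_{k,j} - mean_j), with n-1 = 5.
  S[X_1,X_1] = ((0)·(0) + (-2)·(-2) + (1)·(1) + (1)·(1) + (2)·(2) + (-2)·(-2)) / 5 = 14/5 = 2.8
  S[X_1,X_2] = ((0)·(0.5) + (-2)·(-2.5) + (1)·(2.5) + (1)·(-0.5) + (2)·(0.5) + (-2)·(-0.5)) / 5 = 9/5 = 1.8
  S[X_1,X_3] = ((0)·(-1.8333) + (-2)·(0.1667) + (1)·(2.1667) + (1)·(-4.8333) + (2)·(2.1667) + (-2)·(2.1667)) / 5 = -3/5 = -0.6
  S[X_2,X_2] = ((0.5)·(0.5) + (-2.5)·(-2.5) + (2.5)·(2.5) + (-0.5)·(-0.5) + (0.5)·(0.5) + (-0.5)·(-0.5)) / 5 = 13.5/5 = 2.7
  S[X_2,X_3] = ((0.5)·(-1.8333) + (-2.5)·(0.1667) + (2.5)·(2.1667) + (-0.5)·(-4.8333) + (0.5)·(2.1667) + (-0.5)·(2.1667)) / 5 = 6.5/5 = 1.3
  S[X_3,X_3] = ((-1.8333)·(-1.8333) + (0.1667)·(0.1667) + (2.1667)·(2.1667) + (-4.8333)·(-4.8333) + (2.1667)·(2.1667) + (2.1667)·(2.1667)) / 5 = 40.8333/5 = 8.1667

S is symmetric (S[j,i] = S[i,j]). Assembling:

S = [[2.8, 1.8, -0.6],
 [1.8, 2.7, 1.3],
 [-0.6, 1.3, 8.1667]]


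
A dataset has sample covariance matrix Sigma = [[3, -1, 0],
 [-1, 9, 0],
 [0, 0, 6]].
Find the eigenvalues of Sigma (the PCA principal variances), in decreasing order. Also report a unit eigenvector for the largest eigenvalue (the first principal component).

Step 1 — characteristic polynomial p(λ) = det(λI - Sigma) = λ³ - tr·λ² + c_1·λ - det, where tr = trace, c_1 = sum of the principal 2×2 minors, det = det(Sigma):
  tr = 3 + 9 + 6 = 18,
  c_1 = (3·9 - (-1)²) + (3·6 - (0)²) + (9·6 - (0)²) = 26 + 18 + 54 = 98,
  det = 3·(9·6 - (0)²) - (-1)·((-1)·6 - (0)·(0)) + (0)·((-1)·(0) - 9·(0)) = 3·(54) - (-1)·(-6) + (0)·(0) = 156.
  So p(λ) = λ³ - 18λ² + 98λ - 156.
Step 2 — look for an integer root (rational root theorem: any rational root is an integer divisor of 156). Testing λ = 6:
  p(6) = 216 - 648 + 588 - 156 = 0  ✓
  Dividing out (λ - 6): p(λ) = (λ - 6)(λ² - 12λ + 26).
Step 3 — remaining eigenvalues from the quadratic λ² - 12λ + 26 = 0:
  Δ = 12² - 4·26 = 144 - 104 = 40,  λ = (12 ± √40)/2 = (12 ± 6.3246)/2 ≈ 9.1623 or 2.8377.
  Sorted: λ_1 = 9.1623,  λ_2 = 6,  λ_3 = 2.8377  (check: sum = 18 = tr ✓).

Step 4 — unit eigenvector for λ_1 ≈ 9.1623: v spans the null space of (Sigma - λ_1 I), whose rows are
  r_1 = (-6.1623, -1, 0),  r_2 = (-1, -0.1623, 0),  r_3 = (0, 0, -3.1623).
  v is orthogonal to every row, so take v ∝ r_1 × r_3 = ((-1)·(-3.1623) - (0)·(0), (0)·(0) - (-6.1623)·(-3.1623), (-6.1623)·(0) - (-1)·(0)) ≈ (3.1623, -19.4868, 0).
  Let u = (3.1623, -19.4868, 0).
  ||u|| = √((3.1623)² + (-19.4868)² + (0)²) = √(389.7367) ≈ 19.7417,  v_1 = u/||u|| ≈ (0.1602, -0.9871, 0) (||v_1|| = 1).

λ_1 = 9.1623,  λ_2 = 6,  λ_3 = 2.8377;  v_1 ≈ (0.1602, -0.9871, 0)


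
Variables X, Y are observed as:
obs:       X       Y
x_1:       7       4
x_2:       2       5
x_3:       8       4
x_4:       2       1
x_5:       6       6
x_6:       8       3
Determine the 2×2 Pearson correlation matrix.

Step 1 — column means:
  mean(X) = (7 + 2 + 8 + 2 + 6 + 8) / 6 = 33/6 = 5.5
  mean(Y) = (4 + 5 + 4 + 1 + 6 + 3) / 6 = 23/6 = 3.8333

Step 2 — sample variances and covariances s[i,j] = (1/(n-1)) · Σ_k (x_{k,i} - mean_i) · (x_{k,j} - mean_j), with n-1 = 5:
  s[X,X] = ((1.5)·(1.5) + (-3.5)·(-3.5) + (2.5)·(2.5) + (-3.5)·(-3.5) + (0.5)·(0.5) + (2.5)·(2.5)) / 5 = 39.5/5 = 7.9
  s[X,Y] = ((1.5)·(0.1667) + (-3.5)·(1.1667) + (2.5)·(0.1667) + (-3.5)·(-2.8333) + (0.5)·(2.1667) + (2.5)·(-0.8333)) / 5 = 5.5/5 = 1.1
  s[Y,Y] = ((0.1667)·(0.1667) + (1.1667)·(1.1667) + (0.1667)·(0.1667) + (-2.8333)·(-2.8333) + (2.1667)·(2.1667) + (-0.8333)·(-0.8333)) / 5 = 14.8333/5 = 2.9667
  Sample standard deviations s_i = √(s[i,i]):
  s(X) = √(7.9) = 2.8107
  s(Y) = √(2.9667) = 1.7224

Step 3 — r_{ij} = s_{ij} / (s_i · s_j):
  r[X,X] = 1 (diagonal).
  r[X,Y] = 1.1 / (2.8107 · 1.7224) = 1.1 / 4.8411 = 0.2272
  r[Y,Y] = 1 (diagonal).

R is symmetric with unit diagonal. Assembling:

R = [[1, 0.2272],
 [0.2272, 1]]


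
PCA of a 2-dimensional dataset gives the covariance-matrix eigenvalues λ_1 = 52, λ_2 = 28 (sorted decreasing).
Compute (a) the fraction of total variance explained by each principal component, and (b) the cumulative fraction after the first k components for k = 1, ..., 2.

Step 1 — total variance = trace(Sigma) = Σ λ_i = 52 + 28 = 80.

Step 2 — fraction explained by component i = λ_i / Σ λ:
  PC1: 52/80 = 0.65
  PC2: 28/80 = 0.35

Step 3 — cumulative fraction after k components = (λ_1 + ... + λ_k) / Σ λ:
  k = 1: 52/80 = 0.65
  k = 2: (52 + 28)/80 = 80/80 = 1

Summary (fraction, with percent):

explained: PC1 0.65 (65%), PC2 0.35 (35%);  cumulative: 0.65, 1


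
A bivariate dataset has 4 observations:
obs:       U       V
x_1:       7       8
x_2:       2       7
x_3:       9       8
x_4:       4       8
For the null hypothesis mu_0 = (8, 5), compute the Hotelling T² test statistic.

Step 1 — sample mean vector:
  mean(U) = (7 + 2 + 9 + 4) / 4 = 22/4 = 5.5
  mean(V) = (8 + 7 + 8 + 8) / 4 = 31/4 = 7.75
  x̄ = (5.5, 7.75),  deviation x̄ - mu_0 = (5.5, 7.75) - (8, 5) = (-2.5, 2.75).

Step 2 — sample covariance matrix, S[i,j] = (1/(n-1)) · Σ_k (x_{k,i} - mean_i) · (x_{k,j} - mean_j), divisor n-1 = 3:
  S[U,U] = ((1.5)·(1.5) + (-3.5)·(-3.5) + (3.5)·(3.5) + (-1.5)·(-1.5)) / 3 = 29/3 = 9.6667
  S[U,V] = ((1.5)·(0.25) + (-3.5)·(-0.75) + (3.5)·(0.25) + (-1.5)·(0.25)) / 3 = 3.5/3 = 1.1667
  S[V,V] = ((0.25)·(0.25) + (-0.75)·(-0.75) + (0.25)·(0.25) + (0.25)·(0.25)) / 3 = 0.75/3 = 0.25
  S = [[9.6667, 1.1667],
 [1.1667, 0.25]].

Step 3 — invert S. det(S) = 9.6667·0.25 - (1.1667)² = 1.0556.
  S^{-1} = (1/det) · [[d, -b], [-b, a]] = [[0.2368, -1.1053],
 [-1.1053, 9.1579]].

Step 4 — quadratic form (x̄ - mu_0)^T · S^{-1} · (x̄ - mu_0):
  S^{-1} · (x̄ - mu_0) = (-3.6316, 27.9474),
  (x̄ - mu_0)^T · [...] = (-2.5)·(-3.6316) + (2.75)·(27.9474) = 85.9342.

Step 5 — scale by n: T² = 4 · 85.9342 = 343.7368.

T² ≈ 343.7368


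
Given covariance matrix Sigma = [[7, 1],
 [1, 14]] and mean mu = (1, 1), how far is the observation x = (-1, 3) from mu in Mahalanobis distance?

Step 1 — centre the observation: (x - mu) = (-2, 2).

Step 2 — invert Sigma. det(Sigma) = 7·14 - (1)² = 97.
  Sigma^{-1} = (1/det) · [[d, -b], [-b, a]] = [[0.1443, -0.0103],
 [-0.0103, 0.0722]].

Step 3 — form the quadratic (x - mu)^T · Sigma^{-1} · (x - mu):
  Sigma^{-1} · (x - mu) = (-0.3093, 0.1649).
  (x - mu)^T · [Sigma^{-1} · (x - mu)] = (-2)·(-0.3093) + (2)·(0.1649) = 0.9485.

Step 4 — take square root: d = √(0.9485) ≈ 0.9739.

d(x, mu) = √(0.9485) ≈ 0.9739


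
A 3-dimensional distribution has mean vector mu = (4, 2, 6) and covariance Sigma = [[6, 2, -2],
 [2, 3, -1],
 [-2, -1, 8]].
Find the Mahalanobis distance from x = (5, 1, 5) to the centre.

Step 1 — centre the observation: (x - mu) = (1, -1, -1).

Step 2 — invert Sigma (cofactor / det for 3×3, or solve directly):
  Sigma^{-1} = [[0.2255, -0.1373, 0.0392],
 [-0.1373, 0.4314, 0.0196],
 [0.0392, 0.0196, 0.1373]].

Step 3 — form the quadratic (x - mu)^T · Sigma^{-1} · (x - mu):
  Sigma^{-1} · (x - mu) = (0.3235, -0.5882, -0.1176).
  (x - mu)^T · [Sigma^{-1} · (x - mu)] = (1)·(0.3235) + (-1)·(-0.5882) + (-1)·(-0.1176) = 1.0294.

Step 4 — take square root: d = √(1.0294) ≈ 1.0146.

d(x, mu) = √(1.0294) ≈ 1.0146


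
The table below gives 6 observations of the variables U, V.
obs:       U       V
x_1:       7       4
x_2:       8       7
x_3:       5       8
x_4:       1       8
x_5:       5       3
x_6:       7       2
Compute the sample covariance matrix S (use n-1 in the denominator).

Step 1 — column means:
  mean(U) = (7 + 8 + 5 + 1 + 5 + 7) / 6 = 33/6 = 5.5
  mean(V) = (4 + 7 + 8 + 8 + 3 + 2) / 6 = 32/6 = 5.3333

Step 2 — sample covariance S[i,j] = (1/(n-1)) · Σ_k (x_{k,i} - mean_i) · (x_{k,j} - mean_j), with n-1 = 5.
  S[U,U] = ((1.5)·(1.5) + (2.5)·(2.5) + (-0.5)·(-0.5) + (-4.5)·(-4.5) + (-0.5)·(-0.5) + (1.5)·(1.5)) / 5 = 31.5/5 = 6.3
  S[U,V] = ((1.5)·(-1.3333) + (2.5)·(1.6667) + (-0.5)·(2.6667) + (-4.5)·(2.6667) + (-0.5)·(-2.3333) + (1.5)·(-3.3333)) / 5 = -15/5 = -3
  S[V,V] = ((-1.3333)·(-1.3333) + (1.6667)·(1.6667) + (2.6667)·(2.6667) + (2.6667)·(2.6667) + (-2.3333)·(-2.3333) + (-3.3333)·(-3.3333)) / 5 = 35.3333/5 = 7.0667

S is symmetric (S[j,i] = S[i,j]). Assembling:

S = [[6.3, -3],
 [-3, 7.0667]]


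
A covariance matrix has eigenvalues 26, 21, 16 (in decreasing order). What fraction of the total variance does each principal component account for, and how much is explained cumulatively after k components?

Step 1 — total variance = trace(Sigma) = Σ λ_i = 26 + 21 + 16 = 63.

Step 2 — fraction explained by component i = λ_i / Σ λ:
  PC1: 26/63 = 0.4127
  PC2: 21/63 = 0.3333
  PC3: 16/63 = 0.254

Step 3 — cumulative fraction after k components = (λ_1 + ... + λ_k) / Σ λ:
  k = 1: 26/63 = 0.4127
  k = 2: (26 + 21)/63 = 47/63 = 0.746
  k = 3: (26 + 21 + 16)/63 = 63/63 = 1

Summary (fraction, with percent):

explained: PC1 0.4127 (41.27%), PC2 0.3333 (33.33%), PC3 0.254 (25.4%);  cumulative: 0.4127, 0.746, 1


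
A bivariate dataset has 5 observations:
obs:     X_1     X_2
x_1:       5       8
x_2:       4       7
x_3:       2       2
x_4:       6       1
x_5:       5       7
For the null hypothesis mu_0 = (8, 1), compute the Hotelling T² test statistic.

Step 1 — sample mean vector:
  mean(X_1) = (5 + 4 + 2 + 6 + 5) / 5 = 22/5 = 4.4
  mean(X_2) = (8 + 7 + 2 + 1 + 7) / 5 = 25/5 = 5
  x̄ = (4.4, 5),  deviation x̄ - mu_0 = (4.4, 5) - (8, 1) = (-3.6, 4).

Step 2 — sample covariance matrix, S[i,j] = (1/(n-1)) · Σ_k (x_{k,i} - mean_i) · (x_{k,j} - mean_j), divisor n-1 = 4:
  S[X_1,X_1] = ((0.6)·(0.6) + (-0.4)·(-0.4) + (-2.4)·(-2.4) + (1.6)·(1.6) + (0.6)·(0.6)) / 4 = 9.2/4 = 2.3
  S[X_1,X_2] = ((0.6)·(3) + (-0.4)·(2) + (-2.4)·(-3) + (1.6)·(-4) + (0.6)·(2)) / 4 = 3/4 = 0.75
  S[X_2,X_2] = ((3)·(3) + (2)·(2) + (-3)·(-3) + (-4)·(-4) + (2)·(2)) / 4 = 42/4 = 10.5
  S = [[2.3, 0.75],
 [0.75, 10.5]].

Step 3 — invert S. det(S) = 2.3·10.5 - (0.75)² = 23.5875.
  S^{-1} = (1/det) · [[d, -b], [-b, a]] = [[0.4452, -0.0318],
 [-0.0318, 0.0975]].

Step 4 — quadratic form (x̄ - mu_0)^T · S^{-1} · (x̄ - mu_0):
  S^{-1} · (x̄ - mu_0) = (-1.7297, 0.5045),
  (x̄ - mu_0)^T · [...] = (-3.6)·(-1.7297) + (4)·(0.5045) = 8.245.

Step 5 — scale by n: T² = 5 · 8.245 = 41.2252.

T² ≈ 41.2252


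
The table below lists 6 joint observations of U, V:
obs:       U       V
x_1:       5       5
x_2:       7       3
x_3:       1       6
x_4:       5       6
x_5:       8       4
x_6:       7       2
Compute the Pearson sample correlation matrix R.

Step 1 — column means:
  mean(U) = (5 + 7 + 1 + 5 + 8 + 7) / 6 = 33/6 = 5.5
  mean(V) = (5 + 3 + 6 + 6 + 4 + 2) / 6 = 26/6 = 4.3333

Step 2 — sample variances and covariances s[i,j] = (1/(n-1)) · Σ_k (x_{k,i} - mean_i) · (x_{k,j} - mean_j), with n-1 = 5:
  s[U,U] = ((-0.5)·(-0.5) + (1.5)·(1.5) + (-4.5)·(-4.5) + (-0.5)·(-0.5) + (2.5)·(2.5) + (1.5)·(1.5)) / 5 = 31.5/5 = 6.3
  s[U,V] = ((-0.5)·(0.6667) + (1.5)·(-1.3333) + (-4.5)·(1.6667) + (-0.5)·(1.6667) + (2.5)·(-0.3333) + (1.5)·(-2.3333)) / 5 = -15/5 = -3
  s[V,V] = ((0.6667)·(0.6667) + (-1.3333)·(-1.3333) + (1.6667)·(1.6667) + (1.6667)·(1.6667) + (-0.3333)·(-0.3333) + (-2.3333)·(-2.3333)) / 5 = 13.3333/5 = 2.6667
  Sample standard deviations s_i = √(s[i,i]):
  s(U) = √(6.3) = 2.51
  s(V) = √(2.6667) = 1.633

Step 3 — r_{ij} = s_{ij} / (s_i · s_j):
  r[U,U] = 1 (diagonal).
  r[U,V] = -3 / (2.51 · 1.633) = -3 / 4.0988 = -0.7319
  r[V,V] = 1 (diagonal).

R is symmetric with unit diagonal. Assembling:

R = [[1, -0.7319],
 [-0.7319, 1]]


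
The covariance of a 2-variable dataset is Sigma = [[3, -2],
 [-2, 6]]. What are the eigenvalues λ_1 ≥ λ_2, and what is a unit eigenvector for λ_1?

Step 1 — characteristic polynomial of 2×2 Sigma:
  det(Sigma - λI) = λ² - trace · λ + det = 0.
  trace = 3 + 6 = 9, det = 3·6 - (-2)² = 14.
Step 2 — discriminant:
  Δ = trace² - 4·det = 81 - 56 = 25.
Step 3 — eigenvalues:
  λ = (trace ± √Δ)/2 = (9 ± 5)/2,
  λ_1 = 7,  λ_2 = 2.

Step 4 — unit eigenvector for λ_1: solve (Sigma - λ_1 I)v = 0. First row:
  (3 - 7)·v_x + (-2)·v_y = 0, i.e. (-4)·v_x + (-2)·v_y = 0,
  so v ∝ (b, λ_1 - a) = (-2, 4); multiply by -1 so the first entry is positive: u = (2, -4).
  ||u|| = √((2)² + (-4)²) = √(20) ≈ 4.4721,
  v_1 = u/||u|| ≈ (0.4472, -0.8944) (||v_1|| = 1).

λ_1 = 7,  λ_2 = 2;  v_1 ≈ (0.4472, -0.8944)


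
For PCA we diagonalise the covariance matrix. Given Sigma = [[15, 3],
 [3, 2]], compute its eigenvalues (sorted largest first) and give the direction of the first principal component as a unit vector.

Step 1 — characteristic polynomial of 2×2 Sigma:
  det(Sigma - λI) = λ² - trace · λ + det = 0.
  trace = 15 + 2 = 17, det = 15·2 - (3)² = 21.
Step 2 — discriminant:
  Δ = trace² - 4·det = 289 - 84 = 205.
Step 3 — eigenvalues:
  λ = (trace ± √Δ)/2 = (17 ± 14.3178)/2,
  λ_1 = 15.6589,  λ_2 = 1.3411.

Step 4 — unit eigenvector for λ_1: solve (Sigma - λ_1 I)v = 0. First row:
  (15 - 15.6589)·v_x + (3)·v_y = 0, i.e. (-0.6589)·v_x + (3)·v_y = 0,
  so v ∝ (b, λ_1 - a) = (3, 0.6589) = u.
  ||u|| = √((3)² + (0.6589)²) = √(9.4342) ≈ 3.0715,
  v_1 = u/||u|| ≈ (0.9767, 0.2145) (||v_1|| = 1).

λ_1 = 15.6589,  λ_2 = 1.3411;  v_1 ≈ (0.9767, 0.2145)


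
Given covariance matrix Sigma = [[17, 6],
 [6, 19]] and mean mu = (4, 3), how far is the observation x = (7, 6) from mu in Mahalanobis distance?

Step 1 — centre the observation: (x - mu) = (3, 3).

Step 2 — invert Sigma. det(Sigma) = 17·19 - (6)² = 287.
  Sigma^{-1} = (1/det) · [[d, -b], [-b, a]] = [[0.0662, -0.0209],
 [-0.0209, 0.0592]].

Step 3 — form the quadratic (x - mu)^T · Sigma^{-1} · (x - mu):
  Sigma^{-1} · (x - mu) = (0.1359, 0.115).
  (x - mu)^T · [Sigma^{-1} · (x - mu)] = (3)·(0.1359) + (3)·(0.115) = 0.7526.

Step 4 — take square root: d = √(0.7526) ≈ 0.8675.

d(x, mu) = √(0.7526) ≈ 0.8675


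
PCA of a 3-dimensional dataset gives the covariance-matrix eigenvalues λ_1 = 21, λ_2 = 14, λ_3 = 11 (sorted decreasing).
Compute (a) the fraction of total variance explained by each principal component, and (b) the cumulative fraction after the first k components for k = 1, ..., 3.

Step 1 — total variance = trace(Sigma) = Σ λ_i = 21 + 14 + 11 = 46.

Step 2 — fraction explained by component i = λ_i / Σ λ:
  PC1: 21/46 = 0.4565
  PC2: 14/46 = 0.3043
  PC3: 11/46 = 0.2391

Step 3 — cumulative fraction after k components = (λ_1 + ... + λ_k) / Σ λ:
  k = 1: 21/46 = 0.4565
  k = 2: (21 + 14)/46 = 35/46 = 0.7609
  k = 3: (21 + 14 + 11)/46 = 46/46 = 1

Summary (fraction, with percent):

explained: PC1 0.4565 (45.65%), PC2 0.3043 (30.43%), PC3 0.2391 (23.91%);  cumulative: 0.4565, 0.7609, 1


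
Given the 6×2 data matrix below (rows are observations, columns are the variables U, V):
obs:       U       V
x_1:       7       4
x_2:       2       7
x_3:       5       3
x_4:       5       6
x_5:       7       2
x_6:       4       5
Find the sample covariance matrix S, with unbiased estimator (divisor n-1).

Step 1 — column means:
  mean(U) = (7 + 2 + 5 + 5 + 7 + 4) / 6 = 30/6 = 5
  mean(V) = (4 + 7 + 3 + 6 + 2 + 5) / 6 = 27/6 = 4.5

Step 2 — sample covariance S[i,j] = (1/(n-1)) · Σ_k (x_{k,i} - mean_i) · (x_{k,j} - mean_j), with n-1 = 5.
  S[U,U] = ((2)·(2) + (-3)·(-3) + (0)·(0) + (0)·(0) + (2)·(2) + (-1)·(-1)) / 5 = 18/5 = 3.6
  S[U,V] = ((2)·(-0.5) + (-3)·(2.5) + (0)·(-1.5) + (0)·(1.5) + (2)·(-2.5) + (-1)·(0.5)) / 5 = -14/5 = -2.8
  S[V,V] = ((-0.5)·(-0.5) + (2.5)·(2.5) + (-1.5)·(-1.5) + (1.5)·(1.5) + (-2.5)·(-2.5) + (0.5)·(0.5)) / 5 = 17.5/5 = 3.5

S is symmetric (S[j,i] = S[i,j]). Assembling:

S = [[3.6, -2.8],
 [-2.8, 3.5]]


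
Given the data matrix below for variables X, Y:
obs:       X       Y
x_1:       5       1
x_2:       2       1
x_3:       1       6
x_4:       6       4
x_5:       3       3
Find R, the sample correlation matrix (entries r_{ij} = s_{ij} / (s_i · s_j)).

Step 1 — column means:
  mean(X) = (5 + 2 + 1 + 6 + 3) / 5 = 17/5 = 3.4
  mean(Y) = (1 + 1 + 6 + 4 + 3) / 5 = 15/5 = 3

Step 2 — sample variances and covariances s[i,j] = (1/(n-1)) · Σ_k (x_{k,i} - mean_i) · (x_{k,j} - mean_j), with n-1 = 4:
  s[X,X] = ((1.6)·(1.6) + (-1.4)·(-1.4) + (-2.4)·(-2.4) + (2.6)·(2.6) + (-0.4)·(-0.4)) / 4 = 17.2/4 = 4.3
  s[X,Y] = ((1.6)·(-2) + (-1.4)·(-2) + (-2.4)·(3) + (2.6)·(1) + (-0.4)·(0)) / 4 = -5/4 = -1.25
  s[Y,Y] = ((-2)·(-2) + (-2)·(-2) + (3)·(3) + (1)·(1) + (0)·(0)) / 4 = 18/4 = 4.5
  Sample standard deviations s_i = √(s[i,i]):
  s(X) = √(4.3) = 2.0736
  s(Y) = √(4.5) = 2.1213

Step 3 — r_{ij} = s_{ij} / (s_i · s_j):
  r[X,X] = 1 (diagonal).
  r[X,Y] = -1.25 / (2.0736 · 2.1213) = -1.25 / 4.3989 = -0.2842
  r[Y,Y] = 1 (diagonal).

R is symmetric with unit diagonal. Assembling:

R = [[1, -0.2842],
 [-0.2842, 1]]


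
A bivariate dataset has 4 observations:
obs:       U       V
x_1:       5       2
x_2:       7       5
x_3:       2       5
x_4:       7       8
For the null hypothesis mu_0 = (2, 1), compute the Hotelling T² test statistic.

Step 1 — sample mean vector:
  mean(U) = (5 + 7 + 2 + 7) / 4 = 21/4 = 5.25
  mean(V) = (2 + 5 + 5 + 8) / 4 = 20/4 = 5
  x̄ = (5.25, 5),  deviation x̄ - mu_0 = (5.25, 5) - (2, 1) = (3.25, 4).

Step 2 — sample covariance matrix, S[i,j] = (1/(n-1)) · Σ_k (x_{k,i} - mean_i) · (x_{k,j} - mean_j), divisor n-1 = 3:
  S[U,U] = ((-0.25)·(-0.25) + (1.75)·(1.75) + (-3.25)·(-3.25) + (1.75)·(1.75)) / 3 = 16.75/3 = 5.5833
  S[U,V] = ((-0.25)·(-3) + (1.75)·(0) + (-3.25)·(0) + (1.75)·(3)) / 3 = 6/3 = 2
  S[V,V] = ((-3)·(-3) + (0)·(0) + (0)·(0) + (3)·(3)) / 3 = 18/3 = 6
  S = [[5.5833, 2],
 [2, 6]].

Step 3 — invert S. det(S) = 5.5833·6 - (2)² = 29.5.
  S^{-1} = (1/det) · [[d, -b], [-b, a]] = [[0.2034, -0.0678],
 [-0.0678, 0.1893]].

Step 4 — quadratic form (x̄ - mu_0)^T · S^{-1} · (x̄ - mu_0):
  S^{-1} · (x̄ - mu_0) = (0.3898, 0.5367),
  (x̄ - mu_0)^T · [...] = (3.25)·(0.3898) + (4)·(0.5367) = 3.4138.

Step 5 — scale by n: T² = 4 · 3.4138 = 13.6554.

T² ≈ 13.6554


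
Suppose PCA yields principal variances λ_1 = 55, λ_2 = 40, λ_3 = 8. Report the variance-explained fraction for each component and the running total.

Step 1 — total variance = trace(Sigma) = Σ λ_i = 55 + 40 + 8 = 103.

Step 2 — fraction explained by component i = λ_i / Σ λ:
  PC1: 55/103 = 0.534
  PC2: 40/103 = 0.3883
  PC3: 8/103 = 0.0777

Step 3 — cumulative fraction after k components = (λ_1 + ... + λ_k) / Σ λ:
  k = 1: 55/103 = 0.534
  k = 2: (55 + 40)/103 = 95/103 = 0.9223
  k = 3: (55 + 40 + 8)/103 = 103/103 = 1

Summary (fraction, with percent):

explained: PC1 0.534 (53.4%), PC2 0.3883 (38.83%), PC3 0.0777 (7.77%);  cumulative: 0.534, 0.9223, 1


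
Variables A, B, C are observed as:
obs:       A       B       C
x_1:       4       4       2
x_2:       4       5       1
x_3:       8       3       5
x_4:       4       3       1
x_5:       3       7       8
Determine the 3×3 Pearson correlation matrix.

Step 1 — column means:
  mean(A) = (4 + 4 + 8 + 4 + 3) / 5 = 23/5 = 4.6
  mean(B) = (4 + 5 + 3 + 3 + 7) / 5 = 22/5 = 4.4
  mean(C) = (2 + 1 + 5 + 1 + 8) / 5 = 17/5 = 3.4

Step 2 — sample variances and covariances s[i,j] = (1/(n-1)) · Σ_k (x_{k,i} - mean_i) · (x_{k,j} - mean_j), with n-1 = 4:
  s[A,A] = ((-0.6)·(-0.6) + (-0.6)·(-0.6) + (3.4)·(3.4) + (-0.6)·(-0.6) + (-1.6)·(-1.6)) / 4 = 15.2/4 = 3.8
  s[A,B] = ((-0.6)·(-0.4) + (-0.6)·(0.6) + (3.4)·(-1.4) + (-0.6)·(-1.4) + (-1.6)·(2.6)) / 4 = -8.2/4 = -2.05
  s[A,C] = ((-0.6)·(-1.4) + (-0.6)·(-2.4) + (3.4)·(1.6) + (-0.6)·(-2.4) + (-1.6)·(4.6)) / 4 = 1.8/4 = 0.45
  s[B,B] = ((-0.4)·(-0.4) + (0.6)·(0.6) + (-1.4)·(-1.4) + (-1.4)·(-1.4) + (2.6)·(2.6)) / 4 = 11.2/4 = 2.8
  s[B,C] = ((-0.4)·(-1.4) + (0.6)·(-2.4) + (-1.4)·(1.6) + (-1.4)·(-2.4) + (2.6)·(4.6)) / 4 = 12.2/4 = 3.05
  s[C,C] = ((-1.4)·(-1.4) + (-2.4)·(-2.4) + (1.6)·(1.6) + (-2.4)·(-2.4) + (4.6)·(4.6)) / 4 = 37.2/4 = 9.3
  Sample standard deviations s_i = √(s[i,i]):
  s(A) = √(3.8) = 1.9494
  s(B) = √(2.8) = 1.6733
  s(C) = √(9.3) = 3.0496

Step 3 — r_{ij} = s_{ij} / (s_i · s_j):
  r[A,A] = 1 (diagonal).
  r[A,B] = -2.05 / (1.9494 · 1.6733) = -2.05 / 3.2619 = -0.6285
  r[A,C] = 0.45 / (1.9494 · 3.0496) = 0.45 / 5.9447 = 0.0757
  r[B,B] = 1 (diagonal).
  r[B,C] = 3.05 / (1.6733 · 3.0496) = 3.05 / 5.1029 = 0.5977
  r[C,C] = 1 (diagonal).

R is symmetric with unit diagonal. Assembling:

R = [[1, -0.6285, 0.0757],
 [-0.6285, 1, 0.5977],
 [0.0757, 0.5977, 1]]


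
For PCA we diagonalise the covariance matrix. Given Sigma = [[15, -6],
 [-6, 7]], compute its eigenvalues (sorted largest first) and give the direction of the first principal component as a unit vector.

Step 1 — characteristic polynomial of 2×2 Sigma:
  det(Sigma - λI) = λ² - trace · λ + det = 0.
  trace = 15 + 7 = 22, det = 15·7 - (-6)² = 69.
Step 2 — discriminant:
  Δ = trace² - 4·det = 484 - 276 = 208.
Step 3 — eigenvalues:
  λ = (trace ± √Δ)/2 = (22 ± 14.4222)/2,
  λ_1 = 18.2111,  λ_2 = 3.7889.

Step 4 — unit eigenvector for λ_1: solve (Sigma - λ_1 I)v = 0. First row:
  (15 - 18.2111)·v_x + (-6)·v_y = 0, i.e. (-3.2111)·v_x + (-6)·v_y = 0,
  so v ∝ (b, λ_1 - a) = (-6, 3.2111); multiply by -1 so the first entry is positive: u = (6, -3.2111).
  ||u|| = √((6)² + (-3.2111)²) = √(46.3112) ≈ 6.8052,
  v_1 = u/||u|| ≈ (0.8817, -0.4719) (||v_1|| = 1).

λ_1 = 18.2111,  λ_2 = 3.7889;  v_1 ≈ (0.8817, -0.4719)


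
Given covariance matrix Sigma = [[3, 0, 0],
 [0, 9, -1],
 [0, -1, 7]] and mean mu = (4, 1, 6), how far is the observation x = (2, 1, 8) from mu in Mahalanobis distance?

Step 1 — centre the observation: (x - mu) = (-2, 0, 2).

Step 2 — invert Sigma (cofactor / det for 3×3, or solve directly):
  Sigma^{-1} = [[0.3333, 0, 0],
 [0, 0.1129, 0.0161],
 [0, 0.0161, 0.1452]].

Step 3 — form the quadratic (x - mu)^T · Sigma^{-1} · (x - mu):
  Sigma^{-1} · (x - mu) = (-0.6667, 0.0323, 0.2903).
  (x - mu)^T · [Sigma^{-1} · (x - mu)] = (-2)·(-0.6667) + (0)·(0.0323) + (2)·(0.2903) = 1.914.

Step 4 — take square root: d = √(1.914) ≈ 1.3835.

d(x, mu) = √(1.914) ≈ 1.3835


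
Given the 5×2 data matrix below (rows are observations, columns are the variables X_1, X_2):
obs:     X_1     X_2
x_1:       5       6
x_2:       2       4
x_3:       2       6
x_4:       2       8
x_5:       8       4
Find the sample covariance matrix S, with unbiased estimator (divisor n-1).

Step 1 — column means:
  mean(X_1) = (5 + 2 + 2 + 2 + 8) / 5 = 19/5 = 3.8
  mean(X_2) = (6 + 4 + 6 + 8 + 4) / 5 = 28/5 = 5.6

Step 2 — sample covariance S[i,j] = (1/(n-1)) · Σ_k (x_{k,i} - mean_i) · (x_{k,j} - mean_j), with n-1 = 4.
  S[X_1,X_1] = ((1.2)·(1.2) + (-1.8)·(-1.8) + (-1.8)·(-1.8) + (-1.8)·(-1.8) + (4.2)·(4.2)) / 4 = 28.8/4 = 7.2
  S[X_1,X_2] = ((1.2)·(0.4) + (-1.8)·(-1.6) + (-1.8)·(0.4) + (-1.8)·(2.4) + (4.2)·(-1.6)) / 4 = -8.4/4 = -2.1
  S[X_2,X_2] = ((0.4)·(0.4) + (-1.6)·(-1.6) + (0.4)·(0.4) + (2.4)·(2.4) + (-1.6)·(-1.6)) / 4 = 11.2/4 = 2.8

S is symmetric (S[j,i] = S[i,j]). Assembling:

S = [[7.2, -2.1],
 [-2.1, 2.8]]


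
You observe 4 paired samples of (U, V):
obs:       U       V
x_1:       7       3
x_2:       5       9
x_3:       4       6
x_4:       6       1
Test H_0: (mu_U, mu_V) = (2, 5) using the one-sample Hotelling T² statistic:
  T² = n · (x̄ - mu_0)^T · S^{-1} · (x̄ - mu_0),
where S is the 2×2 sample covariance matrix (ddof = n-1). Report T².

Step 1 — sample mean vector:
  mean(U) = (7 + 5 + 4 + 6) / 4 = 22/4 = 5.5
  mean(V) = (3 + 9 + 6 + 1) / 4 = 19/4 = 4.75
  x̄ = (5.5, 4.75),  deviation x̄ - mu_0 = (5.5, 4.75) - (2, 5) = (3.5, -0.25).

Step 2 — sample covariance matrix, S[i,j] = (1/(n-1)) · Σ_k (x_{k,i} - mean_i) · (x_{k,j} - mean_j), divisor n-1 = 3:
  S[U,U] = ((1.5)·(1.5) + (-0.5)·(-0.5) + (-1.5)·(-1.5) + (0.5)·(0.5)) / 3 = 5/3 = 1.6667
  S[U,V] = ((1.5)·(-1.75) + (-0.5)·(4.25) + (-1.5)·(1.25) + (0.5)·(-3.75)) / 3 = -8.5/3 = -2.8333
  S[V,V] = ((-1.75)·(-1.75) + (4.25)·(4.25) + (1.25)·(1.25) + (-3.75)·(-3.75)) / 3 = 36.75/3 = 12.25
  S = [[1.6667, -2.8333],
 [-2.8333, 12.25]].

Step 3 — invert S. det(S) = 1.6667·12.25 - (-2.8333)² = 12.3889.
  S^{-1} = (1/det) · [[d, -b], [-b, a]] = [[0.9888, 0.2287],
 [0.2287, 0.1345]].

Step 4 — quadratic form (x̄ - mu_0)^T · S^{-1} · (x̄ - mu_0):
  S^{-1} · (x̄ - mu_0) = (3.4036, 0.7668),
  (x̄ - mu_0)^T · [...] = (3.5)·(3.4036) + (-0.25)·(0.7668) = 11.7209.

Step 5 — scale by n: T² = 4 · 11.7209 = 46.8834.

T² ≈ 46.8834


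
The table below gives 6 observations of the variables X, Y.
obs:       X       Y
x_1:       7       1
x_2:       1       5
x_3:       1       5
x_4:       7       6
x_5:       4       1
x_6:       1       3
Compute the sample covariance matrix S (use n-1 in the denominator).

Step 1 — column means:
  mean(X) = (7 + 1 + 1 + 7 + 4 + 1) / 6 = 21/6 = 3.5
  mean(Y) = (1 + 5 + 5 + 6 + 1 + 3) / 6 = 21/6 = 3.5

Step 2 — sample covariance S[i,j] = (1/(n-1)) · Σ_k (x_{k,i} - mean_i) · (x_{k,j} - mean_j), with n-1 = 5.
  S[X,X] = ((3.5)·(3.5) + (-2.5)·(-2.5) + (-2.5)·(-2.5) + (3.5)·(3.5) + (0.5)·(0.5) + (-2.5)·(-2.5)) / 5 = 43.5/5 = 8.7
  S[X,Y] = ((3.5)·(-2.5) + (-2.5)·(1.5) + (-2.5)·(1.5) + (3.5)·(2.5) + (0.5)·(-2.5) + (-2.5)·(-0.5)) / 5 = -7.5/5 = -1.5
  S[Y,Y] = ((-2.5)·(-2.5) + (1.5)·(1.5) + (1.5)·(1.5) + (2.5)·(2.5) + (-2.5)·(-2.5) + (-0.5)·(-0.5)) / 5 = 23.5/5 = 4.7

S is symmetric (S[j,i] = S[i,j]). Assembling:

S = [[8.7, -1.5],
 [-1.5, 4.7]]


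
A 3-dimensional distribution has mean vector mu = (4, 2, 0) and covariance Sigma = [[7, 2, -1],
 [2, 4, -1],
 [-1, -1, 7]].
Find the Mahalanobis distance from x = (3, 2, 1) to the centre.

Step 1 — centre the observation: (x - mu) = (-1, 0, 1).

Step 2 — invert Sigma (cofactor / det for 3×3, or solve directly):
  Sigma^{-1} = [[0.1677, -0.0807, 0.0124],
 [-0.0807, 0.2981, 0.0311],
 [0.0124, 0.0311, 0.1491]].

Step 3 — form the quadratic (x - mu)^T · Sigma^{-1} · (x - mu):
  Sigma^{-1} · (x - mu) = (-0.1553, 0.1118, 0.1366).
  (x - mu)^T · [Sigma^{-1} · (x - mu)] = (-1)·(-0.1553) + (0)·(0.1118) + (1)·(0.1366) = 0.2919.

Step 4 — take square root: d = √(0.2919) ≈ 0.5403.

d(x, mu) = √(0.2919) ≈ 0.5403


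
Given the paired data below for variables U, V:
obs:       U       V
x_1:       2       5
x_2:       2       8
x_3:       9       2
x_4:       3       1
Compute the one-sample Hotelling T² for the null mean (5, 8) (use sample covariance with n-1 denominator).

Step 1 — sample mean vector:
  mean(U) = (2 + 2 + 9 + 3) / 4 = 16/4 = 4
  mean(V) = (5 + 8 + 2 + 1) / 4 = 16/4 = 4
  x̄ = (4, 4),  deviation x̄ - mu_0 = (4, 4) - (5, 8) = (-1, -4).

Step 2 — sample covariance matrix, S[i,j] = (1/(n-1)) · Σ_k (x_{k,i} - mean_i) · (x_{k,j} - mean_j), divisor n-1 = 3:
  S[U,U] = ((-2)·(-2) + (-2)·(-2) + (5)·(5) + (-1)·(-1)) / 3 = 34/3 = 11.3333
  S[U,V] = ((-2)·(1) + (-2)·(4) + (5)·(-2) + (-1)·(-3)) / 3 = -17/3 = -5.6667
  S[V,V] = ((1)·(1) + (4)·(4) + (-2)·(-2) + (-3)·(-3)) / 3 = 30/3 = 10
  S = [[11.3333, -5.6667],
 [-5.6667, 10]].

Step 3 — invert S. det(S) = 11.3333·10 - (-5.6667)² = 81.2222.
  S^{-1} = (1/det) · [[d, -b], [-b, a]] = [[0.1231, 0.0698],
 [0.0698, 0.1395]].

Step 4 — quadratic form (x̄ - mu_0)^T · S^{-1} · (x̄ - mu_0):
  S^{-1} · (x̄ - mu_0) = (-0.4022, -0.6279),
  (x̄ - mu_0)^T · [...] = (-1)·(-0.4022) + (-4)·(-0.6279) = 2.9138.

Step 5 — scale by n: T² = 4 · 2.9138 = 11.6553.

T² ≈ 11.6553


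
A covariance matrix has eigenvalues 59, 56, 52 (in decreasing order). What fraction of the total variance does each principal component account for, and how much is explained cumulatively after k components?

Step 1 — total variance = trace(Sigma) = Σ λ_i = 59 + 56 + 52 = 167.

Step 2 — fraction explained by component i = λ_i / Σ λ:
  PC1: 59/167 = 0.3533
  PC2: 56/167 = 0.3353
  PC3: 52/167 = 0.3114

Step 3 — cumulative fraction after k components = (λ_1 + ... + λ_k) / Σ λ:
  k = 1: 59/167 = 0.3533
  k = 2: (59 + 56)/167 = 115/167 = 0.6886
  k = 3: (59 + 56 + 52)/167 = 167/167 = 1

Summary (fraction, with percent):

explained: PC1 0.3533 (35.33%), PC2 0.3353 (33.53%), PC3 0.3114 (31.14%);  cumulative: 0.3533, 0.6886, 1


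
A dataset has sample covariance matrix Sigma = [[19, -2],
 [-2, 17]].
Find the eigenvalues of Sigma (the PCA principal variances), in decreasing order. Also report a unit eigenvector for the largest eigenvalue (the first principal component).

Step 1 — characteristic polynomial of 2×2 Sigma:
  det(Sigma - λI) = λ² - trace · λ + det = 0.
  trace = 19 + 17 = 36, det = 19·17 - (-2)² = 319.
Step 2 — discriminant:
  Δ = trace² - 4·det = 1296 - 1276 = 20.
Step 3 — eigenvalues:
  λ = (trace ± √Δ)/2 = (36 ± 4.4721)/2,
  λ_1 = 20.2361,  λ_2 = 15.7639.

Step 4 — unit eigenvector for λ_1: solve (Sigma - λ_1 I)v = 0. First row:
  (19 - 20.2361)·v_x + (-2)·v_y = 0, i.e. (-1.2361)·v_x + (-2)·v_y = 0,
  so v ∝ (b, λ_1 - a) = (-2, 1.2361); multiply by -1 so the first entry is positive: u = (2, -1.2361).
  ||u|| = √((2)² + (-1.2361)²) = √(5.5279) ≈ 2.3511,
  v_1 = u/||u|| ≈ (0.8507, -0.5257) (||v_1|| = 1).

λ_1 = 20.2361,  λ_2 = 15.7639;  v_1 ≈ (0.8507, -0.5257)


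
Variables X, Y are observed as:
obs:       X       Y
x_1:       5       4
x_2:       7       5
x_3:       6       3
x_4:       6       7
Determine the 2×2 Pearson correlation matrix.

Step 1 — column means:
  mean(X) = (5 + 7 + 6 + 6) / 4 = 24/4 = 6
  mean(Y) = (4 + 5 + 3 + 7) / 4 = 19/4 = 4.75

Step 2 — sample variances and covariances s[i,j] = (1/(n-1)) · Σ_k (x_{k,i} - mean_i) · (x_{k,j} - mean_j), with n-1 = 3:
  s[X,X] = ((-1)·(-1) + (1)·(1) + (0)·(0) + (0)·(0)) / 3 = 2/3 = 0.6667
  s[X,Y] = ((-1)·(-0.75) + (1)·(0.25) + (0)·(-1.75) + (0)·(2.25)) / 3 = 1/3 = 0.3333
  s[Y,Y] = ((-0.75)·(-0.75) + (0.25)·(0.25) + (-1.75)·(-1.75) + (2.25)·(2.25)) / 3 = 8.75/3 = 2.9167
  Sample standard deviations s_i = √(s[i,i]):
  s(X) = √(0.6667) = 0.8165
  s(Y) = √(2.9167) = 1.7078

Step 3 — r_{ij} = s_{ij} / (s_i · s_j):
  r[X,X] = 1 (diagonal).
  r[X,Y] = 0.3333 / (0.8165 · 1.7078) = 0.3333 / 1.3944 = 0.239
  r[Y,Y] = 1 (diagonal).

R is symmetric with unit diagonal. Assembling:

R = [[1, 0.239],
 [0.239, 1]]


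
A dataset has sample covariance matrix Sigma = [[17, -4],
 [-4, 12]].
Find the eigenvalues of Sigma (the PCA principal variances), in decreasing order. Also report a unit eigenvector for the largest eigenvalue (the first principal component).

Step 1 — characteristic polynomial of 2×2 Sigma:
  det(Sigma - λI) = λ² - trace · λ + det = 0.
  trace = 17 + 12 = 29, det = 17·12 - (-4)² = 188.
Step 2 — discriminant:
  Δ = trace² - 4·det = 841 - 752 = 89.
Step 3 — eigenvalues:
  λ = (trace ± √Δ)/2 = (29 ± 9.434)/2,
  λ_1 = 19.217,  λ_2 = 9.783.

Step 4 — unit eigenvector for λ_1: solve (Sigma - λ_1 I)v = 0. First row:
  (17 - 19.217)·v_x + (-4)·v_y = 0, i.e. (-2.217)·v_x + (-4)·v_y = 0,
  so v ∝ (b, λ_1 - a) = (-4, 2.217); multiply by -1 so the first entry is positive: u = (4, -2.217).
  ||u|| = √((4)² + (-2.217)²) = √(20.915) ≈ 4.5733,
  v_1 = u/||u|| ≈ (0.8746, -0.4848) (||v_1|| = 1).

λ_1 = 19.217,  λ_2 = 9.783;  v_1 ≈ (0.8746, -0.4848)


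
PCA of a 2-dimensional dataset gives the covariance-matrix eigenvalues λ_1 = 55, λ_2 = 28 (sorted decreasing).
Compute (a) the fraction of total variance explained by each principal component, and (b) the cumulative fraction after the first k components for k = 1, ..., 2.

Step 1 — total variance = trace(Sigma) = Σ λ_i = 55 + 28 = 83.

Step 2 — fraction explained by component i = λ_i / Σ λ:
  PC1: 55/83 = 0.6627
  PC2: 28/83 = 0.3373

Step 3 — cumulative fraction after k components = (λ_1 + ... + λ_k) / Σ λ:
  k = 1: 55/83 = 0.6627
  k = 2: (55 + 28)/83 = 83/83 = 1

Summary (fraction, with percent):

explained: PC1 0.6627 (66.27%), PC2 0.3373 (33.73%);  cumulative: 0.6627, 1


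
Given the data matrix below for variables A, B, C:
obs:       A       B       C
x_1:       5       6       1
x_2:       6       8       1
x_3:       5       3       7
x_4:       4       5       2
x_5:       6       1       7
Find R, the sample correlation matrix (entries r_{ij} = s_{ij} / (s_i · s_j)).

Step 1 — column means:
  mean(A) = (5 + 6 + 5 + 4 + 6) / 5 = 26/5 = 5.2
  mean(B) = (6 + 8 + 3 + 5 + 1) / 5 = 23/5 = 4.6
  mean(C) = (1 + 1 + 7 + 2 + 7) / 5 = 18/5 = 3.6

Step 2 — sample variances and covariances s[i,j] = (1/(n-1)) · Σ_k (x_{k,i} - mean_i) · (x_{k,j} - mean_j), with n-1 = 4:
  s[A,A] = ((-0.2)·(-0.2) + (0.8)·(0.8) + (-0.2)·(-0.2) + (-1.2)·(-1.2) + (0.8)·(0.8)) / 4 = 2.8/4 = 0.7
  s[A,B] = ((-0.2)·(1.4) + (0.8)·(3.4) + (-0.2)·(-1.6) + (-1.2)·(0.4) + (0.8)·(-3.6)) / 4 = -0.6/4 = -0.15
  s[A,C] = ((-0.2)·(-2.6) + (0.8)·(-2.6) + (-0.2)·(3.4) + (-1.2)·(-1.6) + (0.8)·(3.4)) / 4 = 2.4/4 = 0.6
  s[B,B] = ((1.4)·(1.4) + (3.4)·(3.4) + (-1.6)·(-1.6) + (0.4)·(0.4) + (-3.6)·(-3.6)) / 4 = 29.2/4 = 7.3
  s[B,C] = ((1.4)·(-2.6) + (3.4)·(-2.6) + (-1.6)·(3.4) + (0.4)·(-1.6) + (-3.6)·(3.4)) / 4 = -30.8/4 = -7.7
  s[C,C] = ((-2.6)·(-2.6) + (-2.6)·(-2.6) + (3.4)·(3.4) + (-1.6)·(-1.6) + (3.4)·(3.4)) / 4 = 39.2/4 = 9.8
  Sample standard deviations s_i = √(s[i,i]):
  s(A) = √(0.7) = 0.8367
  s(B) = √(7.3) = 2.7019
  s(C) = √(9.8) = 3.1305

Step 3 — r_{ij} = s_{ij} / (s_i · s_j):
  r[A,A] = 1 (diagonal).
  r[A,B] = -0.15 / (0.8367 · 2.7019) = -0.15 / 2.2605 = -0.0664
  r[A,C] = 0.6 / (0.8367 · 3.1305) = 0.6 / 2.6192 = 0.2291
  r[B,B] = 1 (diagonal).
  r[B,C] = -7.7 / (2.7019 · 3.1305) = -7.7 / 8.4581 = -0.9104
  r[C,C] = 1 (diagonal).

R is symmetric with unit diagonal. Assembling:

R = [[1, -0.0664, 0.2291],
 [-0.0664, 1, -0.9104],
 [0.2291, -0.9104, 1]]


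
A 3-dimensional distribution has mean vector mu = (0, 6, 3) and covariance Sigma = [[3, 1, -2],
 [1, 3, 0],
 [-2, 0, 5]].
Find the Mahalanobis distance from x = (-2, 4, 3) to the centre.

Step 1 — centre the observation: (x - mu) = (-2, -2, 0).

Step 2 — invert Sigma (cofactor / det for 3×3, or solve directly):
  Sigma^{-1} = [[0.5357, -0.1786, 0.2143],
 [-0.1786, 0.3929, -0.0714],
 [0.2143, -0.0714, 0.2857]].

Step 3 — form the quadratic (x - mu)^T · Sigma^{-1} · (x - mu):
  Sigma^{-1} · (x - mu) = (-0.7143, -0.4286, -0.2857).
  (x - mu)^T · [Sigma^{-1} · (x - mu)] = (-2)·(-0.7143) + (-2)·(-0.4286) + (0)·(-0.2857) = 2.2857.

Step 4 — take square root: d = √(2.2857) ≈ 1.5119.

d(x, mu) = √(2.2857) ≈ 1.5119


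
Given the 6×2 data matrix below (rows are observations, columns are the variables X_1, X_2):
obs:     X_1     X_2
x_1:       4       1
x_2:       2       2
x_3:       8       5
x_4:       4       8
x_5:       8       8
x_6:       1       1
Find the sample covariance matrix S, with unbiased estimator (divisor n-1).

Step 1 — column means:
  mean(X_1) = (4 + 2 + 8 + 4 + 8 + 1) / 6 = 27/6 = 4.5
  mean(X_2) = (1 + 2 + 5 + 8 + 8 + 1) / 6 = 25/6 = 4.1667

Step 2 — sample covariance S[i,j] = (1/(n-1)) · Σ_k (x_{k,i} - mean_i) · (x_{k,j} - mean_j), with n-1 = 5.
  S[X_1,X_1] = ((-0.5)·(-0.5) + (-2.5)·(-2.5) + (3.5)·(3.5) + (-0.5)·(-0.5) + (3.5)·(3.5) + (-3.5)·(-3.5)) / 5 = 43.5/5 = 8.7
  S[X_1,X_2] = ((-0.5)·(-3.1667) + (-2.5)·(-2.1667) + (3.5)·(0.8333) + (-0.5)·(3.8333) + (3.5)·(3.8333) + (-3.5)·(-3.1667)) / 5 = 32.5/5 = 6.5
  S[X_2,X_2] = ((-3.1667)·(-3.1667) + (-2.1667)·(-2.1667) + (0.8333)·(0.8333) + (3.8333)·(3.8333) + (3.8333)·(3.8333) + (-3.1667)·(-3.1667)) / 5 = 54.8333/5 = 10.9667

S is symmetric (S[j,i] = S[i,j]). Assembling:

S = [[8.7, 6.5],
 [6.5, 10.9667]]
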